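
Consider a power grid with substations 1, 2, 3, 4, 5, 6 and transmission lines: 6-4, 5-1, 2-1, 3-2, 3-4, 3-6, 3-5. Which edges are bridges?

none

The edges on the cycle 3-6-4-3 are not bridges since each lies on that cycle.
Every edge lies on some cycle, so there are no bridges.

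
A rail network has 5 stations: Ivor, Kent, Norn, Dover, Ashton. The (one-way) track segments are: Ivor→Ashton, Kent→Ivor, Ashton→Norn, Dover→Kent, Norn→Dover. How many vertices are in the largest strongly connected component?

{Ivor, Kent, Norn, Dover, Ashton} are all mutually reachable — one SCC of size 5.
The largest has 5 vertices.

5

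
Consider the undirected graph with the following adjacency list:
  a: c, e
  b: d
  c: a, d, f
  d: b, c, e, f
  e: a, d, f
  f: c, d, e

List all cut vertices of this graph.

d

Removing d increases the component count from 1 to 2, so d is a cut vertex.
By contrast removing e leaves 1 component; it is not a cut vertex. No other vertex is a cut vertex either.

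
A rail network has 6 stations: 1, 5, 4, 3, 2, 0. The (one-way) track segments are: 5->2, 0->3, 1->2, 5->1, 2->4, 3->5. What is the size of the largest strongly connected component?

1

{1} is an SCC by itself.
{4} is an SCC by itself.
{2} is an SCC by itself.
{0} is an SCC by itself.
{3} is an SCC by itself.
(and 1 more singleton SCC)
The largest has 1 vertex.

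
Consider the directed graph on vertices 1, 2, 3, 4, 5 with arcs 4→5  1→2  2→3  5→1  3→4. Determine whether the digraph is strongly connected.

From 1 we can reach every vertex (1, 2, 3, 4, 5), and every vertex can reach 1 (1, 2, 3, 4, 5). So the whole graph is one strongly connected component.

Yes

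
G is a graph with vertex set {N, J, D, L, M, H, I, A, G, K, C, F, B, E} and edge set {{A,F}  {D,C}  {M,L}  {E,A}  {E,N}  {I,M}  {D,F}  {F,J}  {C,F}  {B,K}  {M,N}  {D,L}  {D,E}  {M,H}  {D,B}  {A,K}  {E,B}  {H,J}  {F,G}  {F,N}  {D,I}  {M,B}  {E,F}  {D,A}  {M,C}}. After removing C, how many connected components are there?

1

With C gone, the remaining components are: {A, B, D, E, F, G, H, I, J, K, L, M, N}.
That is 1 component.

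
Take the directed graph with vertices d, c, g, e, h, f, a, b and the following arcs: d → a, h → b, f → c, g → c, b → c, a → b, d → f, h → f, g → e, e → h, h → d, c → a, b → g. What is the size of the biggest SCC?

{a, b, c, d, e, f, g, h} are all mutually reachable — one SCC of size 8.
The largest has 8 vertices.

8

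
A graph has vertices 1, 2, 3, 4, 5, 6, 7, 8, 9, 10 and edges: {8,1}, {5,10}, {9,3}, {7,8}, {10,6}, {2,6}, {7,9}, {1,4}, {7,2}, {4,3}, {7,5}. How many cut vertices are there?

1

Removing 7 increases the component count from 1 to 2, so 7 is a cut vertex.
By contrast removing 2 leaves 1 component; it is not a cut vertex. No other vertex is a cut vertex either.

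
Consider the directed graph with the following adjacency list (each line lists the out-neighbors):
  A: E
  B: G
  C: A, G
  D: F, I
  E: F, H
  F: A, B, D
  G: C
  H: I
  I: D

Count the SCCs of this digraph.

1

{A, B, C, D, E, F, G, H, I} are all mutually reachable — one SCC of size 9.
That gives 1 strongly connected component.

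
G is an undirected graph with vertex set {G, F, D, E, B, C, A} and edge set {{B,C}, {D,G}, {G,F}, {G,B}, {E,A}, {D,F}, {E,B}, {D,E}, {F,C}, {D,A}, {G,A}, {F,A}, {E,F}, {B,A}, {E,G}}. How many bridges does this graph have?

The edges on the cycle D-E-G-F-D are not bridges since each lies on that cycle.
Every edge lies on some cycle, so there are no bridges.

0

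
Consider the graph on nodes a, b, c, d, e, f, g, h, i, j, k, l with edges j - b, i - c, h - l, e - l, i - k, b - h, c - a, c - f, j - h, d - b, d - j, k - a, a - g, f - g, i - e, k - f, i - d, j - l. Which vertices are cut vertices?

Removing i increases the component count from 1 to 2, so i is a cut vertex.
By contrast removing l leaves 1 component; it is not a cut vertex. No other vertex is a cut vertex either.

i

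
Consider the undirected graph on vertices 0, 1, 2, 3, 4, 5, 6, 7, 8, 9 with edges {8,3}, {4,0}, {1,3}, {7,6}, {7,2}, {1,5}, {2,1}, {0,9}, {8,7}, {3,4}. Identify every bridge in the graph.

The edges on the cycle 8-7-2-1-3-8 are not bridges since each lies on that cycle.
But removing 0–9 disconnects 0 from 9; removing 0–4 disconnects 0 from 4; removing 1–5 disconnects 1 from 5; removing 7–6 disconnects 7 from 6 — these are bridges.
In total 5 edges are bridges.

0-4, 0-9, 1-5, 3-4, 6-7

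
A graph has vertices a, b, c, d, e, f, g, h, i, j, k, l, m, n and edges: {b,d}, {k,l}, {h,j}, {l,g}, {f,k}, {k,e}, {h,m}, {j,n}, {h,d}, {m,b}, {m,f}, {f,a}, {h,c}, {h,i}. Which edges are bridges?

a-f, c-h, e-k, f-k, f-m, g-l, h-i, h-j, j-n, k-l

The edges on the cycle h-m-b-d-h are not bridges since each lies on that cycle.
But removing m–f disconnects m from f; removing e–k disconnects e from k; removing h–c disconnects h from c; removing n–j disconnects n from j — these are bridges.
In total 10 edges are bridges.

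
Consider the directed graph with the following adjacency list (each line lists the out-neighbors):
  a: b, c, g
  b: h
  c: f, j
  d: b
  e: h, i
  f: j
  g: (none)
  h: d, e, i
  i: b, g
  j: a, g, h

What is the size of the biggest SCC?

{b, d, e, h, i} are all mutually reachable — one SCC of size 5.
{a, c, f, j} are all mutually reachable — one SCC of size 4.
{g} is an SCC by itself.
The largest has 5 vertices.

5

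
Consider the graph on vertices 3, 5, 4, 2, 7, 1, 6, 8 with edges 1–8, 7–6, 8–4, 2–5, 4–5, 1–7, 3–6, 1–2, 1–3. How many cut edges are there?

The edges on the cycle 1-3-6-7-1 are not bridges since each lies on that cycle.
Every edge lies on some cycle, so there are no bridges.

0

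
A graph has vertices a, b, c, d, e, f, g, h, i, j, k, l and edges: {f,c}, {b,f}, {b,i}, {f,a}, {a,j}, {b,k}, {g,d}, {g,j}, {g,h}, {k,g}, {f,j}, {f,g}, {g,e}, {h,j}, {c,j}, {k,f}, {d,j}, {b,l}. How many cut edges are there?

The edges on the cycle b-k-g-h-j-a-f-b are not bridges since each lies on that cycle.
But removing b - l disconnects b from l; removing g - e disconnects g from e; removing b - i disconnects b from i — these are bridges.
That makes 3 bridges.

3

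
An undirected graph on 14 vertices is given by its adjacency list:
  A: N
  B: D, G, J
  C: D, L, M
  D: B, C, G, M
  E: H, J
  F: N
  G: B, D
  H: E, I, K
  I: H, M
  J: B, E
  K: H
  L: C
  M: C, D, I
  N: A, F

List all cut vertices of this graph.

C, H, N

Removing C increases the component count from 2 to 3, so C is a cut vertex.
Removing H increases the component count from 2 to 3, so H is a cut vertex.
Removing N increases the component count from 2 to 3, so N is a cut vertex.
By contrast removing D leaves 2 components; it is not a cut vertex. No other vertex is a cut vertex either.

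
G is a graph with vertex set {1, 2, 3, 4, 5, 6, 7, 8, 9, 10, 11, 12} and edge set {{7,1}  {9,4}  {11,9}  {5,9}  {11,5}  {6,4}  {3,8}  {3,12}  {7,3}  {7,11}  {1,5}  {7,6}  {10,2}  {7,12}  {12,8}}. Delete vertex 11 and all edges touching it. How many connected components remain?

With 11 gone, the remaining components are: {2, 10}; {1, 3, 4, 5, 6, 7, 8, 9, 12}.
That is 2 components.

2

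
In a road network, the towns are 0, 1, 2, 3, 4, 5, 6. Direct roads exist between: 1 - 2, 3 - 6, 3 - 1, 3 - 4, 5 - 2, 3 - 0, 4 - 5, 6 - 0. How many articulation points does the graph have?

1

Removing 3 increases the component count from 1 to 2, so 3 is a cut vertex.
By contrast removing 5 leaves 1 component; it is not a cut vertex. No other vertex is a cut vertex either.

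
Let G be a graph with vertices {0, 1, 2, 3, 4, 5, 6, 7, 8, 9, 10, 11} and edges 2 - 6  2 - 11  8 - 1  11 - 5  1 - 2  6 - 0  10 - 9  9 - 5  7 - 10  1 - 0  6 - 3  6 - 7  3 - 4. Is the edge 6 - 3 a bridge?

Removing 6 - 3 leaves no path between 6 and 3: the component count goes from 1 to 2. So it is a bridge.

Yes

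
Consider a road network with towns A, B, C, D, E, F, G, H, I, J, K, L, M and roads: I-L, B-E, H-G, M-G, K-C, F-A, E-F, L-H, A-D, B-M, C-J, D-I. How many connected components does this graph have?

2

Starting from C we can reach C, J, K. That is one component of size 3.
Starting from A we can reach A, B, D, E, F, G, H, I, L, M. That is one component of size 10.
Total: 2 components.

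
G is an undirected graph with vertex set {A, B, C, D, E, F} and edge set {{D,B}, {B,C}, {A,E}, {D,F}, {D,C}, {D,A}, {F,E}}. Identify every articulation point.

Removing D increases the component count from 1 to 2, so D is a cut vertex.
By contrast removing E leaves 1 component; it is not a cut vertex. No other vertex is a cut vertex either.

D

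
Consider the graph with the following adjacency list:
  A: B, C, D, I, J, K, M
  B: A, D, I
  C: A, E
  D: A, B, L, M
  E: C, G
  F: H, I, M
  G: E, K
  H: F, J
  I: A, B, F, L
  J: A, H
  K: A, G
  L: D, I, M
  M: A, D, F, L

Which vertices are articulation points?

A

Removing A increases the component count from 1 to 2, so A is a cut vertex.
By contrast removing M leaves 1 component; it is not a cut vertex. No other vertex is a cut vertex either.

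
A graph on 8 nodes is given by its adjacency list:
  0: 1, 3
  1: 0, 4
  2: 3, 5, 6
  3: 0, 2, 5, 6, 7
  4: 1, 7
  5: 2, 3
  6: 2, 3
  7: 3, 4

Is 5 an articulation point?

No

Deleting 5 leaves 1 component (was 1) (its neighbors 2, 3 remain connected to each other), so 5 is not a cut vertex.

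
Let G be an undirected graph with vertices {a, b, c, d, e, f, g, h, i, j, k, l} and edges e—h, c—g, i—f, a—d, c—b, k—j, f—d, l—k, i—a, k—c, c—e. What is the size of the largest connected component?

Starting from a we can reach a, d, f, i. That is one component of size 4.
Starting from b we can reach b, c, e, g, h, j, k, l. That is one component of size 8.
The largest has 8 vertices.

8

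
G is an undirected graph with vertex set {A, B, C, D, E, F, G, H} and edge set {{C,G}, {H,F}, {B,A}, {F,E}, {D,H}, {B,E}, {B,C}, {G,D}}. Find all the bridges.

The edges on the cycle B-C-G-D-H-F-E-B are not bridges since each lies on that cycle.
But removing B–A disconnects B from A — this is a bridge.

A-B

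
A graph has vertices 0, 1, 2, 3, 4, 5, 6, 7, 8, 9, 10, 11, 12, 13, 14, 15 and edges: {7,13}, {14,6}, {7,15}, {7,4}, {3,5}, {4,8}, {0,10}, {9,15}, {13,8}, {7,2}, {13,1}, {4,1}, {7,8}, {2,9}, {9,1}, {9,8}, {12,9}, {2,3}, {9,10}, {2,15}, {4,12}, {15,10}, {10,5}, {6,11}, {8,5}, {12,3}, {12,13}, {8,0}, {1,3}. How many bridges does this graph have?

The edges on the cycle 12-13-8-0-10-15-9-12 are not bridges since each lies on that cycle.
But removing 14 - 6 disconnects 14 from 6; removing 6 - 11 disconnects 6 from 11 — these are bridges.
That makes 2 bridges.

2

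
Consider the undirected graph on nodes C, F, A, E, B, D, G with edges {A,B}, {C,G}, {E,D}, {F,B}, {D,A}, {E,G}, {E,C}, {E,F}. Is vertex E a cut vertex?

Yes

Deleting E raises the number of components from 1 to 2, so E is a cut vertex.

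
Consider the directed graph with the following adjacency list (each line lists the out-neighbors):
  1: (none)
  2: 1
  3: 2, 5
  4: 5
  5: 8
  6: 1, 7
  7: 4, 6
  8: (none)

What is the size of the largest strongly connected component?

2

{6, 7} are all mutually reachable — one SCC of size 2.
{3} is an SCC by itself.
{8} is an SCC by itself.
{1} is an SCC by itself.
{4} is an SCC by itself.
(and 2 more singleton SCCs)
The largest has 2 vertices.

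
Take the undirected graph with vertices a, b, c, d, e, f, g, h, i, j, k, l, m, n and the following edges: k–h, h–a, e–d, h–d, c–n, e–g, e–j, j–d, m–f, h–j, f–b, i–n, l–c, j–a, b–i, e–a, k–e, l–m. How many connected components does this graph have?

2

Starting from a we can reach a, d, e, g, h, j, k. That is one component of size 7.
Starting from b we can reach b, c, f, i, l, m, n. That is one component of size 7.
Total: 2 components.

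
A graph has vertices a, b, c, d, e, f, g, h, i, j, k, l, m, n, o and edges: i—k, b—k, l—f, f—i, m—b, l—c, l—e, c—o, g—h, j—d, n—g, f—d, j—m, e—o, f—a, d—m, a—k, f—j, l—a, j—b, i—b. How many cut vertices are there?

Removing g increases the component count from 2 to 3, so g is a cut vertex.
Removing l increases the component count from 2 to 3, so l is a cut vertex.
By contrast removing m leaves 2 components; it is not a cut vertex. No other vertex is a cut vertex either.

2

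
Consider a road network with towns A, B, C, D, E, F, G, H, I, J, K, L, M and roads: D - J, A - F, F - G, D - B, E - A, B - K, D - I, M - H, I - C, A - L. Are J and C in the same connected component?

From J we can reach B, C, D, I, J, K, which includes C.

Yes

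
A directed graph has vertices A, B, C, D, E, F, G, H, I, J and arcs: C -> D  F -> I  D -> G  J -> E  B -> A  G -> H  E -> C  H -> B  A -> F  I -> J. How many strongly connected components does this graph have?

{A, B, C, D, E, F, G, H, I, J} are all mutually reachable — one SCC of size 10.
That gives 1 strongly connected component.

1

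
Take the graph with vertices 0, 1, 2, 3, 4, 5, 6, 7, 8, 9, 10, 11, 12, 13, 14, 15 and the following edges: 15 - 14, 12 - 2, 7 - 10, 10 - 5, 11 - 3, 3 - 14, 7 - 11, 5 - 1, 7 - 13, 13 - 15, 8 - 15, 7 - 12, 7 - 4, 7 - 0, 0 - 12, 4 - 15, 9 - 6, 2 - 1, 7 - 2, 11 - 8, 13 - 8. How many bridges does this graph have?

The edges on the cycle 7-13-8-11-7 are not bridges since each lies on that cycle.
But removing 9 - 6 disconnects 9 from 6 — this is a bridge.

1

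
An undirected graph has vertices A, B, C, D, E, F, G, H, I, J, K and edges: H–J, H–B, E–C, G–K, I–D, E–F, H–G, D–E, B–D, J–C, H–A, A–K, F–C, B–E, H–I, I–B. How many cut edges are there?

0

The edges on the cycle H-I-B-H are not bridges since each lies on that cycle.
Every edge lies on some cycle, so there are no bridges.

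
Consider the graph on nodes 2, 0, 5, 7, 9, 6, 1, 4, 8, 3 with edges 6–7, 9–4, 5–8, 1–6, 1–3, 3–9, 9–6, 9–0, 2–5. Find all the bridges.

The edges on the cycle 1-3-9-6-1 are not bridges since each lies on that cycle.
But removing 5–8 disconnects 5 from 8; removing 6–7 disconnects 6 from 7; removing 9–0 disconnects 9 from 0; removing 5–2 disconnects 5 from 2 — these are bridges.
In total 5 edges are bridges.

0-9, 2-5, 4-9, 5-8, 6-7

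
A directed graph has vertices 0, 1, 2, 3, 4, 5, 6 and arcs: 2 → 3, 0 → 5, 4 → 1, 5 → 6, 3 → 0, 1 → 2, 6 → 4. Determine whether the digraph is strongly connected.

Yes

From 2 we can reach every vertex (0, 1, 2, 3, 4, 5, 6), and every vertex can reach 2 (0, 1, 2, 3, 4, 5, 6). So the whole graph is one strongly connected component.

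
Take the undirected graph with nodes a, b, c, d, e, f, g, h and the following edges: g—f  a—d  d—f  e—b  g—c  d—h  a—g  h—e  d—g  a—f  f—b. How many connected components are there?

1

Starting from a we can reach a, b, c, d, e, f, g, h. That is one component of size 8.
Total: 1 component.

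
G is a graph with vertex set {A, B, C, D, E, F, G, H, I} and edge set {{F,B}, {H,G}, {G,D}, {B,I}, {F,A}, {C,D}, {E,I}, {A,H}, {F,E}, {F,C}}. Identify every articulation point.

F

Removing F increases the component count from 1 to 2, so F is a cut vertex.
By contrast removing D leaves 1 component; it is not a cut vertex. No other vertex is a cut vertex either.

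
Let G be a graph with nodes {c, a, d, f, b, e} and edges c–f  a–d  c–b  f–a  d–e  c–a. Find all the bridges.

The edges on the cycle c-f-a-c are not bridges since each lies on that cycle.
But removing d–e disconnects d from e; removing a–d disconnects a from d; removing c–b disconnects c from b — these are bridges.

a-d, b-c, d-e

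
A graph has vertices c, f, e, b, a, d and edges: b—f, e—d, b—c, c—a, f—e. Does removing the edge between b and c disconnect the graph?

Removing b—c leaves no path between b and c: the component count goes from 1 to 2. So it is a bridge.

Yes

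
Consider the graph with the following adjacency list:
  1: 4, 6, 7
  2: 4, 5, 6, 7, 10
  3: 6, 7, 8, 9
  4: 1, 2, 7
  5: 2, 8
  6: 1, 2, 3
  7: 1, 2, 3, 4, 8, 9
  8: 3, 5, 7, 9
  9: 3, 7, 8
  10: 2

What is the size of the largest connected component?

Starting from 1 we can reach 1, 2, 3, 4, 5, 6, 7, 8, 9, 10. That is one component of size 10.
The largest has 10 vertices.

10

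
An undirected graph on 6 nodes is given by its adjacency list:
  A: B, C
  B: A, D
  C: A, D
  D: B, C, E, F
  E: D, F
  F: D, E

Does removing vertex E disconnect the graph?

No

Deleting E leaves 1 component (was 1) (its neighbors D, F remain connected to each other), so E is not a cut vertex.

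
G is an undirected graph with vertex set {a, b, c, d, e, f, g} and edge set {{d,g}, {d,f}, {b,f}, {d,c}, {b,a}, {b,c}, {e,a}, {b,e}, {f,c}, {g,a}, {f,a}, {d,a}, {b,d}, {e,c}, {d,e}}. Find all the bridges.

none

The edges on the cycle b-d-f-b are not bridges since each lies on that cycle.
Every edge lies on some cycle, so there are no bridges.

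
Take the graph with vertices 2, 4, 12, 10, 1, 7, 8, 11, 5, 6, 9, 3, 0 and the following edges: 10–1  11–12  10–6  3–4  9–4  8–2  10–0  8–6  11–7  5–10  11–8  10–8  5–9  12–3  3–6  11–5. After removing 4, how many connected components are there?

With 4 gone, the remaining components are: {0, 1, 2, 3, 5, 6, 7, 8, 9, 10, 11, 12}.
That is 1 component.

1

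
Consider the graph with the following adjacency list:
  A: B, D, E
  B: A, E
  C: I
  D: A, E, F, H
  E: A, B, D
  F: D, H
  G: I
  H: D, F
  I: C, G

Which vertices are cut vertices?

Removing D increases the component count from 2 to 3, so D is a cut vertex.
Removing I increases the component count from 2 to 3, so I is a cut vertex.
By contrast removing E leaves 2 components; it is not a cut vertex. No other vertex is a cut vertex either.

D, I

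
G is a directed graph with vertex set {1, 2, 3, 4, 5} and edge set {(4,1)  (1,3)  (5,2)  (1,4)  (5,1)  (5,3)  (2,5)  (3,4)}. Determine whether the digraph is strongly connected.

No

There is no directed path from 1 to 2, so the graph is not strongly connected.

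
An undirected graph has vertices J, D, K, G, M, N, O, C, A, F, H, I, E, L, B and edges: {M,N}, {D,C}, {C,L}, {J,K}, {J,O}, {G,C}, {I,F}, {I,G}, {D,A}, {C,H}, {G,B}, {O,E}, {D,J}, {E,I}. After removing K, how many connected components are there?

2

With K gone, the remaining components are: {M, N}; {A, B, C, D, E, F, G, H, I, J, L, O}.
That is 2 components.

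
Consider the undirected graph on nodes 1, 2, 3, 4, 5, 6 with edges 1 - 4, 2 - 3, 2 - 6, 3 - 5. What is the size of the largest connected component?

4

Starting from 1 we can reach 1, 4. That is one component of size 2.
Starting from 2 we can reach 2, 3, 5, 6. That is one component of size 4.
The largest has 4 vertices.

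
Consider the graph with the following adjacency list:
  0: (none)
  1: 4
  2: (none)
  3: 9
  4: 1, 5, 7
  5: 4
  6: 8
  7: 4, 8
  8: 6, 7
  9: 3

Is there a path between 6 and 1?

Yes

From 6 we can reach 1, 4, 5, 6, 7, 8, which includes 1.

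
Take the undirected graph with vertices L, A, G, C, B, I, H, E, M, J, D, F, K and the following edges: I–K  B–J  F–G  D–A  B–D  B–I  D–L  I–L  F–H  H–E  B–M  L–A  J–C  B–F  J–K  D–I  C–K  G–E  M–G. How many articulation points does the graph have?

1

Removing B increases the component count from 1 to 2, so B is a cut vertex.
By contrast removing G leaves 1 component; it is not a cut vertex. No other vertex is a cut vertex either.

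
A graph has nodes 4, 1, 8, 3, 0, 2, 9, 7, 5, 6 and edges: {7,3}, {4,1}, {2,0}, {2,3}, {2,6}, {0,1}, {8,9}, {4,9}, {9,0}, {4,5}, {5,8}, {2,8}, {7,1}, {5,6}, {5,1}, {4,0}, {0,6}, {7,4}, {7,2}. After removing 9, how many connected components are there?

1

With 9 gone, the remaining components are: {0, 1, 2, 3, 4, 5, 6, 7, 8}.
That is 1 component.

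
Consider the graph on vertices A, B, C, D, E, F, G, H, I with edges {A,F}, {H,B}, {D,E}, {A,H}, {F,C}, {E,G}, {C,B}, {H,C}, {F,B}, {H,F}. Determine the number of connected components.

3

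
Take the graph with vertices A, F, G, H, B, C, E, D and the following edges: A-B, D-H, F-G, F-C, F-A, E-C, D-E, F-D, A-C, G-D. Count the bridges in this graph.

The edges on the cycle F-G-D-E-C-F are not bridges since each lies on that cycle.
But removing A-B disconnects A from B; removing D-H disconnects D from H — these are bridges.
That makes 2 bridges.

2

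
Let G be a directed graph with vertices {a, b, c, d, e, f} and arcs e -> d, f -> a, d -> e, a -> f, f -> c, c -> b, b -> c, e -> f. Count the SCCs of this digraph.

3

{a, f} are all mutually reachable — one SCC of size 2.
{b, c} are all mutually reachable — one SCC of size 2.
{d, e} are all mutually reachable — one SCC of size 2.
That gives 3 strongly connected components.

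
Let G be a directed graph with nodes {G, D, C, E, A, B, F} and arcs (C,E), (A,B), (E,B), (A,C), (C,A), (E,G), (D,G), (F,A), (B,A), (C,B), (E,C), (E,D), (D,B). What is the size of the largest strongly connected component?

{A, B, C, D, E} are all mutually reachable — one SCC of size 5.
{G} is an SCC by itself.
{F} is an SCC by itself.
The largest has 5 vertices.

5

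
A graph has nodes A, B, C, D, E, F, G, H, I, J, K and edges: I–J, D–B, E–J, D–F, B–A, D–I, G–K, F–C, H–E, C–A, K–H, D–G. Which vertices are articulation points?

Removing D increases the component count from 1 to 2, so D is a cut vertex.
By contrast removing B leaves 1 component; it is not a cut vertex. No other vertex is a cut vertex either.

D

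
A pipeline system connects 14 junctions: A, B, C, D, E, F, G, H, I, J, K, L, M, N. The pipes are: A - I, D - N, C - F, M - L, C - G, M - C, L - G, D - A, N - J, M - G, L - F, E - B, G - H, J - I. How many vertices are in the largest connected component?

K is isolated — a component by itself.
Starting from B we can reach B, E. That is one component of size 2.
Starting from A we can reach A, D, I, J, N. That is one component of size 5.
Starting from C we can reach C, F, G, H, L, M. That is one component of size 6.
The largest has 6 vertices.

6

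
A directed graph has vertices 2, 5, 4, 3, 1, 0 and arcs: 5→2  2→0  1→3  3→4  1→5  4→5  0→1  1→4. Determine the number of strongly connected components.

1

{0, 1, 2, 3, 4, 5} are all mutually reachable — one SCC of size 6.
That gives 1 strongly connected component.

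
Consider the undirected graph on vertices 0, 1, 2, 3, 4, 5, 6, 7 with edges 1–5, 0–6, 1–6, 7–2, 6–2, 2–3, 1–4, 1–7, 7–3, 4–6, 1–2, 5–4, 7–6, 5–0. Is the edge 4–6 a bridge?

No

After removing 4–6, the path 4-1-6 still connects them, so the edge is not a bridge.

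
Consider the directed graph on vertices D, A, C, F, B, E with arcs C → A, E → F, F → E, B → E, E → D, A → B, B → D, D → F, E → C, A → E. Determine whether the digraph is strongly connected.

Yes

From D we can reach every vertex (A, B, C, D, E, F), and every vertex can reach D (A, B, C, D, E, F). So the whole graph is one strongly connected component.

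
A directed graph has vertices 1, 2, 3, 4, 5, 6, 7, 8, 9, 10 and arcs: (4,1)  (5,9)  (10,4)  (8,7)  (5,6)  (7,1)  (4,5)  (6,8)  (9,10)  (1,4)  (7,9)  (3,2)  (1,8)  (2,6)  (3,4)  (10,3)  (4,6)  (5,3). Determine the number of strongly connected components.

{1, 2, 3, 4, 5, 6, 7, 8, 9, 10} are all mutually reachable — one SCC of size 10.
That gives 1 strongly connected component.

1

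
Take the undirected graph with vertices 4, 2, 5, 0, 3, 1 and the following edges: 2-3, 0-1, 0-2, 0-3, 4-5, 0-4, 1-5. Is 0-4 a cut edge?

No

After removing 0-4, the path 0-1-5-4 still connects them, so the edge is not a bridge.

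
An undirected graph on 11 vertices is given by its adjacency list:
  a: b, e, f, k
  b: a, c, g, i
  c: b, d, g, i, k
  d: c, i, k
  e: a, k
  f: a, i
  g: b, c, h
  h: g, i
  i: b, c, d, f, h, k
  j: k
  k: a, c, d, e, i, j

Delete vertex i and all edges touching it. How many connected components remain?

1

With i gone, the remaining components are: {a, b, c, d, e, f, g, h, j, k}.
That is 1 component.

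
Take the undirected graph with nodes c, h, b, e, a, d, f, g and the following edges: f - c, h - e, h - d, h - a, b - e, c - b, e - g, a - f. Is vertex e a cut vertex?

Yes

Deleting e raises the number of components from 1 to 2, so e is a cut vertex.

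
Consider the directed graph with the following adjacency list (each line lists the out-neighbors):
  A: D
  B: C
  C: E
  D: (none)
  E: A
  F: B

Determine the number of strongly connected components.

6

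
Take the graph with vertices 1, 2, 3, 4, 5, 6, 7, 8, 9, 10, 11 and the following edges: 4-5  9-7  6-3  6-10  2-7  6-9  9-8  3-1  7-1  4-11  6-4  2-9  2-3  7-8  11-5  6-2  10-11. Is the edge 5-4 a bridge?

After removing 5-4, the path 5-11-4 still connects them, so the edge is not a bridge.

No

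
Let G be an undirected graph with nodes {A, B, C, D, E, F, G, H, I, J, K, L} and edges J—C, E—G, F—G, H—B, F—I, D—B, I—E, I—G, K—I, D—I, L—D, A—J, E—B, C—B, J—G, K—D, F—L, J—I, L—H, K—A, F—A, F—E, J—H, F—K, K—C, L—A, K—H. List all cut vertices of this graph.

none

Removing F, for instance, still leaves 1 component. No single vertex removal increases the component count — the graph has no articulation points.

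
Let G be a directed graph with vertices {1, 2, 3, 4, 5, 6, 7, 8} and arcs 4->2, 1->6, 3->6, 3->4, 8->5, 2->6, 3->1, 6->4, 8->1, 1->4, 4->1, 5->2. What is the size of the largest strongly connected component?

{1, 2, 4, 6} are all mutually reachable — one SCC of size 4.
{7} is an SCC by itself.
{3} is an SCC by itself.
{8} is an SCC by itself.
{5} is an SCC by itself.
The largest has 4 vertices.

4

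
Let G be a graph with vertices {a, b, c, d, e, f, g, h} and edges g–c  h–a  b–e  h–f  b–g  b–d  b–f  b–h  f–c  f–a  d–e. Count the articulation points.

1

Removing b increases the component count from 1 to 2, so b is a cut vertex.
By contrast removing d leaves 1 component; it is not a cut vertex. No other vertex is a cut vertex either.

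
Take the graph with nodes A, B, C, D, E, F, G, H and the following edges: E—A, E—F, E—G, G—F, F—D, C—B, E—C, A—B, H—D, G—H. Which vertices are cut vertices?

E

Removing E increases the component count from 1 to 2, so E is a cut vertex.
By contrast removing D leaves 1 component; it is not a cut vertex. No other vertex is a cut vertex either.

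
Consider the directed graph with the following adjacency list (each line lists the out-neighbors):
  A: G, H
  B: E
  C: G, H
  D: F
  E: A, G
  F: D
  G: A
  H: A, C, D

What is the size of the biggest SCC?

4

{A, C, G, H} are all mutually reachable — one SCC of size 4.
{D, F} are all mutually reachable — one SCC of size 2.
{B} is an SCC by itself.
{E} is an SCC by itself.
The largest has 4 vertices.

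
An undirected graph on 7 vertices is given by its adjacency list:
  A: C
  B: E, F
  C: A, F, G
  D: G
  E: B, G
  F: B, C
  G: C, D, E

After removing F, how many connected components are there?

1

With F gone, the remaining components are: {A, B, C, D, E, G}.
That is 1 component.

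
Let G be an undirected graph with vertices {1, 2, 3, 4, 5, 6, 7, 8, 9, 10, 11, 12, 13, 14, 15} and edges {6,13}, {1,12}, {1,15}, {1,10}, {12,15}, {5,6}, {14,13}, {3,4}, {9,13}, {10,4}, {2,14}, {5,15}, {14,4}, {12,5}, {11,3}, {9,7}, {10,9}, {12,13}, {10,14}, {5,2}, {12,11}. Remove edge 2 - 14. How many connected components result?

2 and 14 are still connected via 2-5-12-13-14, so the component count stays at 2.

2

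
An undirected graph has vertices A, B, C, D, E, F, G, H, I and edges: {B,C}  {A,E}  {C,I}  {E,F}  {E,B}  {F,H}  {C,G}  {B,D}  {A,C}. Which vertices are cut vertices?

B, C, E, F

Removing B increases the component count from 1 to 2, so B is a cut vertex.
Removing C increases the component count from 1 to 3, so C is a cut vertex.
Removing E increases the component count from 1 to 2, so E is a cut vertex.
Likewise F is a cut vertex.
By contrast removing I leaves 1 component; it is not a cut vertex. No other vertex is a cut vertex either.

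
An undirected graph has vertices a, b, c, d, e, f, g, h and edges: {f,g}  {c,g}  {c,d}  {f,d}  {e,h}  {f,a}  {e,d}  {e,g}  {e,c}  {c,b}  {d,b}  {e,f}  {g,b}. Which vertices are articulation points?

Removing e increases the component count from 1 to 2, so e is a cut vertex.
Removing f increases the component count from 1 to 2, so f is a cut vertex.
By contrast removing g leaves 1 component; it is not a cut vertex. No other vertex is a cut vertex either.

e, f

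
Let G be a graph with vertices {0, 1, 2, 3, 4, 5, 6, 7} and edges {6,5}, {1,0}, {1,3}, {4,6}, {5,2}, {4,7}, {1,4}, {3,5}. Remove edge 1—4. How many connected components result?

1

1 and 4 are still connected via 1-3-5-6-4, so the component count stays at 1.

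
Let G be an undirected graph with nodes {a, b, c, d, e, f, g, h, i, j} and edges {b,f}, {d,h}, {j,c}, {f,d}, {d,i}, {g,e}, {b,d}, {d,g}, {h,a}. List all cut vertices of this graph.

Removing d increases the component count from 2 to 5, so d is a cut vertex.
Removing g increases the component count from 2 to 3, so g is a cut vertex.
Removing h increases the component count from 2 to 3, so h is a cut vertex.
By contrast removing f leaves 2 components; it is not a cut vertex. No other vertex is a cut vertex either.

d, g, h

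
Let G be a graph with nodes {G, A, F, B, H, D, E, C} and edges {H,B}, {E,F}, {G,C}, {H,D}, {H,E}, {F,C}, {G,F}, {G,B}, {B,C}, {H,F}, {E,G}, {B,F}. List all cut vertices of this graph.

H

Removing H increases the component count from 2 to 3, so H is a cut vertex.
By contrast removing F leaves 2 components; it is not a cut vertex. No other vertex is a cut vertex either.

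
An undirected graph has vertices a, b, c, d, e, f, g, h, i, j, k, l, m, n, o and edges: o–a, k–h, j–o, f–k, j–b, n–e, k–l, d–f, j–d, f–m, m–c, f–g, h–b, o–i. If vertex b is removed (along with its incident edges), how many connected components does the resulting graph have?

With b gone, the remaining components are: {e, n}; {a, c, d, f, g, h, i, j, k, l, m, o}.
That is 2 components.

2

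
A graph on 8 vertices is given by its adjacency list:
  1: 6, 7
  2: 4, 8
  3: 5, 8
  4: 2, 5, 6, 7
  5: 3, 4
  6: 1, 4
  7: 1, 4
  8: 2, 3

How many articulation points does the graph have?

1

Removing 4 increases the component count from 1 to 2, so 4 is a cut vertex.
By contrast removing 8 leaves 1 component; it is not a cut vertex. No other vertex is a cut vertex either.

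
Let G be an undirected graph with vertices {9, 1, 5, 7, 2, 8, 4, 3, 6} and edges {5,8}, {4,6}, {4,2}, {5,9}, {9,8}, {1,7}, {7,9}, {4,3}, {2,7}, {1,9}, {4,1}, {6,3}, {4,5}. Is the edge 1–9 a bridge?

After removing 1–9, the path 1-7-9 still connects them, so the edge is not a bridge.

No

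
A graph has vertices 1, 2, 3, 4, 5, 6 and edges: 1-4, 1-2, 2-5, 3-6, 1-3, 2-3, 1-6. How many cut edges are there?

The edges on the cycle 1-2-3-6-1 are not bridges since each lies on that cycle.
But removing 1-4 disconnects 1 from 4; removing 5-2 disconnects 5 from 2 — these are bridges.
That makes 2 bridges.

2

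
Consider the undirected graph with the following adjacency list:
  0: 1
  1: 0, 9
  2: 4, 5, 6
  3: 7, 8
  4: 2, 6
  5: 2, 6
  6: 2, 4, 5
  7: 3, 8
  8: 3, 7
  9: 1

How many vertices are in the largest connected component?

Starting from 3 we can reach 3, 7, 8. That is one component of size 3.
Starting from 0 we can reach 0, 1, 9. That is one component of size 3.
Starting from 2 we can reach 2, 4, 5, 6. That is one component of size 4.
The largest has 4 vertices.

4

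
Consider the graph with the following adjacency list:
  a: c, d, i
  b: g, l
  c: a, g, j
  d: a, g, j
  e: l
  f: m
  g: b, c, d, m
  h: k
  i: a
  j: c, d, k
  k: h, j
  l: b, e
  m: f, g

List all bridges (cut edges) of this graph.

The edges on the cycle c-a-d-g-c are not bridges since each lies on that cycle.
But removing l-e disconnects l from e; removing j-k disconnects j from k; removing m-g disconnects m from g; removing b-l disconnects b from l — these are bridges.
In total 8 edges are bridges.

a-i, b-g, b-l, e-l, f-m, g-m, h-k, j-k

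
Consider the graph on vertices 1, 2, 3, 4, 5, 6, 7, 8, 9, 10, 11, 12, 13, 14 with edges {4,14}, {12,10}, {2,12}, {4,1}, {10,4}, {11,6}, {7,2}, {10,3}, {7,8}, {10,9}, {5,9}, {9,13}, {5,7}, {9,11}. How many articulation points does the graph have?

5

Removing 4 increases the component count from 1 to 3, so 4 is a cut vertex.
Removing 7 increases the component count from 1 to 2, so 7 is a cut vertex.
Removing 9 increases the component count from 1 to 3, so 9 is a cut vertex.
Likewise 10, 11 are cut vertices.
By contrast removing 2 leaves 1 component; it is not a cut vertex. No other vertex is a cut vertex either.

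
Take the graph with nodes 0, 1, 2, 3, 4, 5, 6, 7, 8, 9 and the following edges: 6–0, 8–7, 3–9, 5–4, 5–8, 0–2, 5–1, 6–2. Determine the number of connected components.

Starting from 3 we can reach 3, 9. That is one component of size 2.
Starting from 0 we can reach 0, 2, 6. That is one component of size 3.
Starting from 1 we can reach 1, 4, 5, 7, 8. That is one component of size 5.
Total: 3 components.

3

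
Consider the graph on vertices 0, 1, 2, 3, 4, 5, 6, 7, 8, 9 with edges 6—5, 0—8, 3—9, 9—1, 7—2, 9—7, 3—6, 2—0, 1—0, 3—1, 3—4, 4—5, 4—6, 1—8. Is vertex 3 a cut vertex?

Yes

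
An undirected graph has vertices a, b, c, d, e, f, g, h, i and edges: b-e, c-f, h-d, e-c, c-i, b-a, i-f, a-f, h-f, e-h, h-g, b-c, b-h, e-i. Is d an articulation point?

No

Deleting d leaves 1 component (was 1), so d is not a cut vertex.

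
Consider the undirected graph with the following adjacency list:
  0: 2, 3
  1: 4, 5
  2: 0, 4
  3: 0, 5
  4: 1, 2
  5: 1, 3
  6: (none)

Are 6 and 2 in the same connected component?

No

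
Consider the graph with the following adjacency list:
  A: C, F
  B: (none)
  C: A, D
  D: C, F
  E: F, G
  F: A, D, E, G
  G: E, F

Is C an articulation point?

No

Deleting C leaves 2 components (was 2), so C is not a cut vertex.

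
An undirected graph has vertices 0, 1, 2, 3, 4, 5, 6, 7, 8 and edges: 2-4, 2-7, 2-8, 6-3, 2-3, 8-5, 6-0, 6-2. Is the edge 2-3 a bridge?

After removing 2-3, the path 2-6-3 still connects them, so the edge is not a bridge.

No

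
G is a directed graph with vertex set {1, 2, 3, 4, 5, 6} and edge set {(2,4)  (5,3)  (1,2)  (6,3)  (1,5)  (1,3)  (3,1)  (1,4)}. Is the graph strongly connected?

No

There is no directed path from 4 to 1, so the graph is not strongly connected.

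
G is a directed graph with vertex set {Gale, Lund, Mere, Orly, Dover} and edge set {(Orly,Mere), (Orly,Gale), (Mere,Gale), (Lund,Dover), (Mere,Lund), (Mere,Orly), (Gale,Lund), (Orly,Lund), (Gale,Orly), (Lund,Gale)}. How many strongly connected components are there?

{Gale, Lund, Mere, Orly} are all mutually reachable — one SCC of size 4.
{Dover} is an SCC by itself.
That gives 2 strongly connected components.

2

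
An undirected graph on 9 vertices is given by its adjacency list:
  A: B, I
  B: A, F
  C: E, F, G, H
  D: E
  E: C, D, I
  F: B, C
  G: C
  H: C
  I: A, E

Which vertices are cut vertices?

Removing C increases the component count from 1 to 3, so C is a cut vertex.
Removing E increases the component count from 1 to 2, so E is a cut vertex.
By contrast removing A leaves 1 component; it is not a cut vertex. No other vertex is a cut vertex either.

C, E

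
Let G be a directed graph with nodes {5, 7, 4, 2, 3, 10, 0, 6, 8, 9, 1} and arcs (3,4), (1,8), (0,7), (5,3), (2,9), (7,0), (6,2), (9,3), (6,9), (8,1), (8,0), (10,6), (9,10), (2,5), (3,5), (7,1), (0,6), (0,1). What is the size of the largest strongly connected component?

{0, 1, 7, 8} are all mutually reachable — one SCC of size 4.
{2, 6, 9, 10} are all mutually reachable — one SCC of size 4.
{3, 5} are all mutually reachable — one SCC of size 2.
{4} is an SCC by itself.
The largest has 4 vertices.

4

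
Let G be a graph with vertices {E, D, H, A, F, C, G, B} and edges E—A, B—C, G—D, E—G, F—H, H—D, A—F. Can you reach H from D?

Yes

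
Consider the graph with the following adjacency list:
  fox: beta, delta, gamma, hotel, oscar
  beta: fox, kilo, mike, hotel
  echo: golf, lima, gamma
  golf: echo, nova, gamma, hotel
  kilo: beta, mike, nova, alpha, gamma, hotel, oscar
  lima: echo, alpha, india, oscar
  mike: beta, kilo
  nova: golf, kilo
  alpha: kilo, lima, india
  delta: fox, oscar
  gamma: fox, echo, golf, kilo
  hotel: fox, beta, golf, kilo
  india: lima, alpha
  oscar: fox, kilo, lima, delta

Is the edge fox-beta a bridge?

No

After removing fox-beta, the path fox-hotel-beta still connects them, so the edge is not a bridge.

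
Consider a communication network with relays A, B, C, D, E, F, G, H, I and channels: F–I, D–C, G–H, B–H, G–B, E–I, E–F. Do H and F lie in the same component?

No

The component containing H is {B, G, H}, and F is not in it.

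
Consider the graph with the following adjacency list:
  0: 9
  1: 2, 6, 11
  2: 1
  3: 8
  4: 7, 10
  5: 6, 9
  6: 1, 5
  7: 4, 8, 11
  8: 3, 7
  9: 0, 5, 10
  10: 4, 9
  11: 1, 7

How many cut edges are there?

The edges on the cycle 1-6-5-9-10-4-7-11-1 are not bridges since each lies on that cycle.
But removing 8-3 disconnects 8 from 3; removing 8-7 disconnects 8 from 7; removing 0-9 disconnects 0 from 9; removing 1-2 disconnects 1 from 2 — these are bridges.
That makes 4 bridges.

4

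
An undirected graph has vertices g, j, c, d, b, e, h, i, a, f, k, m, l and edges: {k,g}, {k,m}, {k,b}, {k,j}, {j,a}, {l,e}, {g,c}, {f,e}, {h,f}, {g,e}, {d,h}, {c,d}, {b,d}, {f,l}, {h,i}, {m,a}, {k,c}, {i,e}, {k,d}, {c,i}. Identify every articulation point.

k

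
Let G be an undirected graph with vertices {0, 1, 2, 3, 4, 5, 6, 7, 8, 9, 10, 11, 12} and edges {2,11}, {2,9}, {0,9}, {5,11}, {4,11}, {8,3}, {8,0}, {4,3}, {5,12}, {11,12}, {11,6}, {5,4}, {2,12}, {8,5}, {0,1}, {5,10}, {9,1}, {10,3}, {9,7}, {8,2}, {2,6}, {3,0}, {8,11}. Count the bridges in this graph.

The edges on the cycle 5-4-3-10-5 are not bridges since each lies on that cycle.
But removing 7 - 9 disconnects 7 from 9 — this is a bridge.

1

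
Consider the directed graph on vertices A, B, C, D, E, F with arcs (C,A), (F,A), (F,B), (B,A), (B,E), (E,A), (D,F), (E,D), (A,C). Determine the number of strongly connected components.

2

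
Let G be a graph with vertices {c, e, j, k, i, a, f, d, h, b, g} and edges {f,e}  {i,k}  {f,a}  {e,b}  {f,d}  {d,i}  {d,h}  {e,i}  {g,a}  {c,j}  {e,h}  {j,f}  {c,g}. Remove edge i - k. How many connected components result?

2

Before removal there is 1 component.
i - k is a bridge — removing it separates i's side from k's side.
After removal: 2 components.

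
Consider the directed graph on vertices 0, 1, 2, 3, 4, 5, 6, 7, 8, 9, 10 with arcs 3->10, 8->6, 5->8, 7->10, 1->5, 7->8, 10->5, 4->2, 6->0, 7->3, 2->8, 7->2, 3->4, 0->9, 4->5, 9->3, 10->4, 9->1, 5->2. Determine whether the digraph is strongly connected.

No

There is no directed path from 5 to 7, so the graph is not strongly connected.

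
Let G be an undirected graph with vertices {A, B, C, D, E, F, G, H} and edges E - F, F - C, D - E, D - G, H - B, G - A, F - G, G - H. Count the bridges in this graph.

4

The edges on the cycle D-E-F-G-D are not bridges since each lies on that cycle.
But removing H - B disconnects H from B; removing F - C disconnects F from C; removing G - H disconnects G from H; removing G - A disconnects G from A — these are bridges.
That makes 4 bridges.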